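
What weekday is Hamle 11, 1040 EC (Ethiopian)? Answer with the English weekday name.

Tuesday

This is JDN 2104026 (11 July 1048 Gregorian).
JDN 2104026 mod 7 = 1, and JDN 0 was a Monday, so this is a Tuesday.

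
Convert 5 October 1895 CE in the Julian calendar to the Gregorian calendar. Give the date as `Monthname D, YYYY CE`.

For dates in this range the Gregorian date is 12 days ahead of the Julian.
5 October 1895 Julian + 12 days → 17 October 1895 Gregorian.

October 17, 1895 CE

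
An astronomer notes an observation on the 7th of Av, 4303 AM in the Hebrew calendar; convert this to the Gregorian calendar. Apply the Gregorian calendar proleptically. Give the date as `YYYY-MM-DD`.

Julian Day Number of the source date = 1919593.
Converting JDN 1919593 to the Gregorian calendar gives 26 July 543 CE.

0543-07-26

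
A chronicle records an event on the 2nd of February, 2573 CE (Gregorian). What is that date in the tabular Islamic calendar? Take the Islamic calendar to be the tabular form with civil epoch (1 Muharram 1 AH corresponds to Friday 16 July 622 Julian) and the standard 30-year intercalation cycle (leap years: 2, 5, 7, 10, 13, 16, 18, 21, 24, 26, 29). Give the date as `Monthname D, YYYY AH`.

Julian Day Number of the source date = 2660862.
Converting JDN 2660862 to the tabular Islamic calendar gives 28 Jumada al-Awwal 2011 AH.

Jumada al-Awwal 28, 2011 AH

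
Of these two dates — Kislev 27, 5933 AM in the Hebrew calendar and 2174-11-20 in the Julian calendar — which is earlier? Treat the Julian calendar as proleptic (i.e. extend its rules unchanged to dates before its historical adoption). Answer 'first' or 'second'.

first

Converting both to JDN: 2514714 vs 2515435; the smaller is the first.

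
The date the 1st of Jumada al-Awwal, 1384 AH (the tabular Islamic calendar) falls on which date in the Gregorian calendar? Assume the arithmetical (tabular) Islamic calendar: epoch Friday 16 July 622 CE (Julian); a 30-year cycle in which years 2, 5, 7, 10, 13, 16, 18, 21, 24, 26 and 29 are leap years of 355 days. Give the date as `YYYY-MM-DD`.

1964-09-08

Julian Day Number of the source date = 2438647.
Converting JDN 2438647 to the Gregorian calendar gives 8 September 1964 CE.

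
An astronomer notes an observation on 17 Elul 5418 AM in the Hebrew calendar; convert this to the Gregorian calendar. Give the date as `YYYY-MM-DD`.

1658-09-15

Julian Day Number of the source date = 2326890.
Converting JDN 2326890 to the Gregorian calendar gives 15 September 1658 CE.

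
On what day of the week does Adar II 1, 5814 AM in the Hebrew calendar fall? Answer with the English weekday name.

This is JDN 2471338 (11 March 2054 Gregorian).
2471338 ≡ 2 (mod 7); counting from Monday = 0 gives Wednesday.

Wednesday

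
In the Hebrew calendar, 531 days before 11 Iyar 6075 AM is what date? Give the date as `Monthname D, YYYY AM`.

Counting 531 days back from JDN 2566731 reaches JDN 2566200, which is Kislev 11, 6074 AM.

Kislev 11, 6074 AM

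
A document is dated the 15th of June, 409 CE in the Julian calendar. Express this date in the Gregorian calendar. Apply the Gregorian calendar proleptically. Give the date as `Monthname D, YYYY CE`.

June 16, 409 CE

At this point the Julian calendar is 1 day behind the Gregorian.
15 June 409 Julian + 1 day → 16 June 409 Gregorian.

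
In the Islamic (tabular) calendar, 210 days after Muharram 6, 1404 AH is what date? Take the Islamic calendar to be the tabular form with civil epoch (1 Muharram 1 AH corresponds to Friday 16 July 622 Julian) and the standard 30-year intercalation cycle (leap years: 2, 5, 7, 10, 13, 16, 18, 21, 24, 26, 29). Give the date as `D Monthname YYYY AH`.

The starting date is JDN 2445621; 2445621 + 210 = 2445831.
JDN 2445831 corresponds to 9 Sha'ban 1404 AH.

9 Sha'ban 1404 AH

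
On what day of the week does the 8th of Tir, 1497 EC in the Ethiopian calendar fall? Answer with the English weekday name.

Friday

This is JDN 2270762 (13 January 1505 Gregorian).
Since JDN mod 7 = 4 (0 = Monday), the day is Friday.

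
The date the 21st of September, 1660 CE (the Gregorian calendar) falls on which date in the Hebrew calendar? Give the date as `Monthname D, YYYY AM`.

Julian Day Number of the source date = 2327627.
Converting JDN 2327627 to the Hebrew calendar gives 16 Tishrei 5421 AM.

Tishrei 16, 5421 AM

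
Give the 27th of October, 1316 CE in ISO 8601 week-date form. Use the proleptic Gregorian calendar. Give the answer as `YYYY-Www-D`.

The weekday is Tuesday (ISO weekday 2).
That Tuesday belongs to ISO week 44 of ISO year 1316.

1316-W44-2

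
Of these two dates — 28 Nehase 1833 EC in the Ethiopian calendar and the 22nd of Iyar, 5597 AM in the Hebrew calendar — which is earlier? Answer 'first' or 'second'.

The two dates have Julian Day Numbers 2393716 and 2392157 respectively.
Since 2392157 < 2393716, the second date comes first.

second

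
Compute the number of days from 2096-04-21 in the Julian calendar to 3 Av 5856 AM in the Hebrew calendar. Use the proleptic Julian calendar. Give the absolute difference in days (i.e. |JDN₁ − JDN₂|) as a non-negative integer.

JDN of the first date = 2486733.
JDN of the second date = 2486812.
|2486812 − 2486733| = 79.

79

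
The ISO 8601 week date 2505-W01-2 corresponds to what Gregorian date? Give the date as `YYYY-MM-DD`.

2504-12-30

ISO week 1 of 2505 is the week containing the first Thursday of 2505.
Week 1, day 2 (Tuesday) lands on 2504-12-30.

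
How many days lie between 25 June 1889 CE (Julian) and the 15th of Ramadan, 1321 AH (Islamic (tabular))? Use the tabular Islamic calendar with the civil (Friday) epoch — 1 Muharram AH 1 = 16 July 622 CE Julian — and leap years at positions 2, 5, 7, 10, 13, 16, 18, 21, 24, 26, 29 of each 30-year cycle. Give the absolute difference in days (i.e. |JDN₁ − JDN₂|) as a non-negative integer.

First date → JDN 2411191; second date → JDN 2416454.
The interval is |2411191 − 2416454| = 5263 days.

5263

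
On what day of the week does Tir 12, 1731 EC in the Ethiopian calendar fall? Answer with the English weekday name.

Sunday

In the Gregorian calendar this is 18 January 1739 (JDN 2356234).
Since JDN mod 7 = 6 (0 = Monday), the day is Sunday.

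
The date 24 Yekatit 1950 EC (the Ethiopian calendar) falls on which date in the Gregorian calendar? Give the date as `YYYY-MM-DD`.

1958-03-03

Both dates share Julian Day Number 2436266; in the Gregorian calendar that is 3 March 1958 CE.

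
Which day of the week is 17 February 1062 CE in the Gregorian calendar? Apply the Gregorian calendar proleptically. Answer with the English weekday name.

Since JDN mod 7 = 0 (0 = Monday), the day is Monday.

Monday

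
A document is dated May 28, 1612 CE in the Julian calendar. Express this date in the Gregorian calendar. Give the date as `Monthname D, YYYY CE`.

For dates in this range the Gregorian date is 10 days ahead of the Julian.
28 May 1612 Julian + 10 days → 7 June 1612 Gregorian.

June 7, 1612 CE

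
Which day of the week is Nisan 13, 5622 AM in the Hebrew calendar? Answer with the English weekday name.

Sunday

In the Gregorian calendar this is 13 April 1862 (JDN 2401244).
Since JDN mod 7 = 6 (0 = Monday), the day is Sunday.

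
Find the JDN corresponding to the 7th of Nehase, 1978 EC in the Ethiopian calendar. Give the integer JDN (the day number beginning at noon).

In the Gregorian calendar the same day is 13 August 1986.
JDN 2451545 is 1 January 2000 CE (Gregorian); the target day is −4889 days from there, so JDN = 2446656.

2446656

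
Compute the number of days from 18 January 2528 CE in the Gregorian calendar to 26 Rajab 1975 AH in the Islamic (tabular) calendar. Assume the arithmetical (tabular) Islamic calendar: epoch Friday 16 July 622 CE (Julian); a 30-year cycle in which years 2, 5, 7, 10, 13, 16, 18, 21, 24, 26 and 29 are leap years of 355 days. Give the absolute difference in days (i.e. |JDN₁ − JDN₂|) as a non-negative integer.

First date → JDN 2644410; second date → JDN 2648162.
The interval is |2644410 − 2648162| = 3752 days.

3752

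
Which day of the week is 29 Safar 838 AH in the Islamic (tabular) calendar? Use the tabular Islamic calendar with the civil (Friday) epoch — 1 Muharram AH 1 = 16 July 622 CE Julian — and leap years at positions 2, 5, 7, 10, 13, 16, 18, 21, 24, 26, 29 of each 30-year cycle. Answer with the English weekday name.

In the proleptic Gregorian calendar this is 13 October 1434 (JDN 2245103).
JDN 2245103 mod 7 = 0, and JDN 0 was a Monday, so this is a Monday.

Monday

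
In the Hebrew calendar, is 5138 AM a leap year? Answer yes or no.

Hebrew year 5138 is year 8 of its 19-year Metonic cycle; leap years are at positions 3, 6, 8, 11, 14, 17, 19, so it is a leap year (13 months).

yes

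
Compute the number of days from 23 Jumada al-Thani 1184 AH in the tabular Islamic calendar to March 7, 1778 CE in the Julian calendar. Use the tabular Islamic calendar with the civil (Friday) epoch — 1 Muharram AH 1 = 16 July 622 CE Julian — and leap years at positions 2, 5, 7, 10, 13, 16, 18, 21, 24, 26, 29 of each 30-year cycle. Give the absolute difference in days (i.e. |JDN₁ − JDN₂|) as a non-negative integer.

JDN of the first date = 2367826.
JDN of the second date = 2370538.
|2370538 − 2367826| = 2712.

2712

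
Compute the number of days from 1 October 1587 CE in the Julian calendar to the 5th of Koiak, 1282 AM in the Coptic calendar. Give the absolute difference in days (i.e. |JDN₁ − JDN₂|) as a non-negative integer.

7974

First date → JDN 2300983; second date → JDN 2293009.
The interval is |2300983 − 2293009| = 7974 days.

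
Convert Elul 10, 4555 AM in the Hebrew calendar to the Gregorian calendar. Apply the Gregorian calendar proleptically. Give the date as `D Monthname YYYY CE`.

3 September 795 CE

Both dates share Julian Day Number 2011673; in the Gregorian calendar that is 3 September 795 CE.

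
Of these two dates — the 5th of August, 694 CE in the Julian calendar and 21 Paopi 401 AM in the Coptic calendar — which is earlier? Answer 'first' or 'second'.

second

Converting both to JDN: 1974758 vs 1971180; the smaller is the second.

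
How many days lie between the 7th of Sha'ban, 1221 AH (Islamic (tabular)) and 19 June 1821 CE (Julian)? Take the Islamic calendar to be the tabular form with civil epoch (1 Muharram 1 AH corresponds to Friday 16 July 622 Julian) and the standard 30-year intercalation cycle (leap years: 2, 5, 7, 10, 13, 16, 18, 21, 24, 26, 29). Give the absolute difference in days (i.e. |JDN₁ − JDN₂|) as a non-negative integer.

JDN of the first date = 2380980.
JDN of the second date = 2386348.
|2386348 − 2380980| = 5368.

5368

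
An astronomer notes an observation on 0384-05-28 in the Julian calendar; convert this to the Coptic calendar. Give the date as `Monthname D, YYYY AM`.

Paoni 3, 100 AM

Julian Day Number of the source date = 1861462.
Converting JDN 1861462 to the Coptic calendar gives 3 Paoni 100 AM.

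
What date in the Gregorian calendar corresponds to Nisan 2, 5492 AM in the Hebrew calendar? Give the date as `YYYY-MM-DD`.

1732-03-28

Julian Day Number of the source date = 2353747.
Converting JDN 2353747 to the Gregorian calendar gives 28 March 1732 CE.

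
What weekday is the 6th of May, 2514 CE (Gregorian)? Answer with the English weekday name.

JDN 2639405 mod 7 = 6, and JDN 0 was a Monday, so this is a Sunday.

Sunday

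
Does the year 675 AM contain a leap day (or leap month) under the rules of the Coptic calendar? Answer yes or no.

675 mod 4 = 3; in the Coptic calendar a year is leap when year mod 4 = 3, so it is a leap year.

yes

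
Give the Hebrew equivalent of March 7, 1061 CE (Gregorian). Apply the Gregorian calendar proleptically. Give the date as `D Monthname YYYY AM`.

Both dates share Julian Day Number 2108648; in the Hebrew calendar that is 7 Adar II 4821 AM.

7 Adar II 4821 AM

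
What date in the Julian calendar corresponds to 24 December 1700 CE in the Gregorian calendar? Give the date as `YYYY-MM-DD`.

The Julian–Gregorian offset here is 11 days (Julian trailing).
24 December 1700 Gregorian − 11 days → 13 December 1700 Julian.

1700-12-13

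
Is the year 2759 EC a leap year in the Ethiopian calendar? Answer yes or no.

yes

2759 mod 4 = 3; in the Ethiopian calendar a year is leap when year mod 4 = 3, so it is a leap year.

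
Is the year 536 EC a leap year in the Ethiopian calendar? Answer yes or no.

536 mod 4 = 0; in the Ethiopian calendar a year is leap when year mod 4 = 3, so it is a common year.

no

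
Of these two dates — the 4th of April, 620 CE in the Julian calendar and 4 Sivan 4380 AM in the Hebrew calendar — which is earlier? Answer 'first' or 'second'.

first

The two dates have Julian Day Numbers 1947607 and 1947645 respectively.
Since 1947607 < 1947645, the first date comes first.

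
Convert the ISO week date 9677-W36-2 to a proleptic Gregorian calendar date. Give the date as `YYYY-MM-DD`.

ISO week 1 of 9677 is the week containing the first Thursday of 9677.
Week 36, day 2 (Tuesday) lands on 9677-09-07.

9677-09-07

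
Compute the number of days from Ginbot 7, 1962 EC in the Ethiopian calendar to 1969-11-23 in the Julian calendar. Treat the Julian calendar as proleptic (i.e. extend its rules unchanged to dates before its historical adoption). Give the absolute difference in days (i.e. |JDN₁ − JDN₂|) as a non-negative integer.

JDN of the first date = 2440722.
JDN of the second date = 2440562.
|2440562 − 2440722| = 160.

160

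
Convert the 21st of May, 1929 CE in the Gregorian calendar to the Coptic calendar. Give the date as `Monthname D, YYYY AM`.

Both dates share Julian Day Number 2425753; in the Coptic calendar that is 13 Pashons 1645 AM.

Pashons 13, 1645 AM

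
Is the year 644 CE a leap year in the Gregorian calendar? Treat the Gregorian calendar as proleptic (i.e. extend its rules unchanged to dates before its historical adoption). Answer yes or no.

644 is divisible by 4 and not by 100, so it is a leap year.

yes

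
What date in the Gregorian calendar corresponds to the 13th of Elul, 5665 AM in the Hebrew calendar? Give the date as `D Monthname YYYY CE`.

13 September 1905 CE

Julian Day Number of the source date = 2417102.
Converting JDN 2417102 to the Gregorian calendar gives 13 September 1905 CE.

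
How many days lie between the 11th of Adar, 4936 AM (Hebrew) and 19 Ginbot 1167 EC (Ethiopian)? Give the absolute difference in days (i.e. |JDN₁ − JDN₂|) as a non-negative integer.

285

JDN of the first date = 2150645.
JDN of the second date = 2150360.
|2150360 − 2150645| = 285.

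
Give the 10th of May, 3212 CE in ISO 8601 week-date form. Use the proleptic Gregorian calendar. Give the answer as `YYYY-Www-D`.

3212-W19-4

The weekday is Thursday (ISO weekday 4).
That Thursday belongs to ISO week 19 of ISO year 3212.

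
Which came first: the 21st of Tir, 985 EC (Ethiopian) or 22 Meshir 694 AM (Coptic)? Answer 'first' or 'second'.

second

First date → JDN 2083767; second date → JDN 2078319.
JDN 2078319 < JDN 2083767, so the second date is earlier.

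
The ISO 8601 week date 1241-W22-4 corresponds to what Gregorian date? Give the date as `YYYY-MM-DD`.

ISO week 1 of 1241 is the week containing the first Thursday of 1241.
Week 22, day 4 (Thursday) lands on 1241-05-30.

1241-05-30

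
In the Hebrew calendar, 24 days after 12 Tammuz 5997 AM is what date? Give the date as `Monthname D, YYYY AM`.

The starting date is JDN 2538294; 2538294 + 24 = 2538318.
JDN 2538318 corresponds to Av 7, 5997 AM.

Av 7, 5997 AM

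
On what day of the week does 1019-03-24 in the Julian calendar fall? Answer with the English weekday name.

Equivalently 30 March 1019 Gregorian, JDN 2093330.
2093330 ≡ 1 (mod 7); counting from Monday = 0 gives Tuesday.

Tuesday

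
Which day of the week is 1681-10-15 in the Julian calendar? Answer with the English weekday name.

Saturday

Equivalently 25 October 1681 Gregorian, JDN 2335331.
Since JDN mod 7 = 5 (0 = Monday), the day is Saturday.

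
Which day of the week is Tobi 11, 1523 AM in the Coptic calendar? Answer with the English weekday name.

In the Gregorian calendar this is 18 January 1807 (JDN 2381070).
JDN 2381070 mod 7 = 6, and JDN 0 was a Monday, so this is a Sunday.

Sunday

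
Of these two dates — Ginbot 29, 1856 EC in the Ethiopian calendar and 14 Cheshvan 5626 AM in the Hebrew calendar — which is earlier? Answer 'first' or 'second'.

Converting both to JDN: 2402028 vs 2402544; the smaller is the first.

first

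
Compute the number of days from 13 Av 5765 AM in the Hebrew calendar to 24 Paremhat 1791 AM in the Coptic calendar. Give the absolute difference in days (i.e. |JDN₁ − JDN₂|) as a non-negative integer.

25429

JDN of the first date = 2453601.
JDN of the second date = 2479030.
|2479030 − 2453601| = 25429.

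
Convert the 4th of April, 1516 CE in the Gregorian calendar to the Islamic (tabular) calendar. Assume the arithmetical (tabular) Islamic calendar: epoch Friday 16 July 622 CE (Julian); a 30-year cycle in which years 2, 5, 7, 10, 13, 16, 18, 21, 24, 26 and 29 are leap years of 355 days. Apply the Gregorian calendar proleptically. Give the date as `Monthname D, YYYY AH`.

Safar 20, 922 AH

Both dates share Julian Day Number 2274861; in the tabular Islamic calendar that is 20 Safar 922 AH.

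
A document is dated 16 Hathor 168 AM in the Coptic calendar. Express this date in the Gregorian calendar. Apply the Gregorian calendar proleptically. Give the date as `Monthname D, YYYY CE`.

Julian Day Number of the source date = 1886102.
Converting JDN 1886102 to the Gregorian calendar gives 14 November 451 CE.

November 14, 451 CE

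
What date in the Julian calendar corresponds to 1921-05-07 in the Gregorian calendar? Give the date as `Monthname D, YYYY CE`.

At this point the Julian calendar is 13 days behind the Gregorian.
7 May 1921 Gregorian − 13 days → 24 April 1921 Julian.

April 24, 1921 CE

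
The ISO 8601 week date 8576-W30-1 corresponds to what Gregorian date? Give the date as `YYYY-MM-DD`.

ISO week 1 of 8576 is the week containing the first Thursday of 8576.
Week 30, day 1 (Monday) lands on 8576-07-22.

8576-07-22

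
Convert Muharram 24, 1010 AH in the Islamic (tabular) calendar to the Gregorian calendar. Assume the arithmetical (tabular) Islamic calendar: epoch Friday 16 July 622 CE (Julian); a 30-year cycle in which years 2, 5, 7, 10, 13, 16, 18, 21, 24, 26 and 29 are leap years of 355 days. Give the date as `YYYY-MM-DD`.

1601-07-25

Julian Day Number of the source date = 2306019.
Converting JDN 2306019 to the Gregorian calendar gives 25 July 1601 CE.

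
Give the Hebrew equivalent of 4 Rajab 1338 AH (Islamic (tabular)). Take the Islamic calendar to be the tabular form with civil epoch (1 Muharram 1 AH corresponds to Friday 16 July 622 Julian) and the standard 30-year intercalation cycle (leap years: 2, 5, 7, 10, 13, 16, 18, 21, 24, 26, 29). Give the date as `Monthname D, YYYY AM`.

Julian Day Number of the source date = 2422408.
Converting JDN 2422408 to the Hebrew calendar gives 5 Nisan 5680 AM.

Nisan 5, 5680 AM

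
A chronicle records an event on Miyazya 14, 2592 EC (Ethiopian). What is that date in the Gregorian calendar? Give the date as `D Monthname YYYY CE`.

27 April 2600 CE

Both dates share Julian Day Number 2670807; in the Gregorian calendar that is 27 April 2600 CE.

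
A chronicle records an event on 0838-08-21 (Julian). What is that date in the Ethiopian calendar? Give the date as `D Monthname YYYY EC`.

28 Nehase 830 EC

The source date corresponds to 25 August 838 in the proleptic Gregorian calendar (JDN 2027370).
That day falls on 28 Nehase 830 EC in the Ethiopian calendar.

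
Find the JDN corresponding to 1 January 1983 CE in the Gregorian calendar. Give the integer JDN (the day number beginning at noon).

JDN 2400001 is 17 November 1858 CE (Gregorian), MJD 0; the target day is +45335 days from there, so JDN = 2445336.

2445336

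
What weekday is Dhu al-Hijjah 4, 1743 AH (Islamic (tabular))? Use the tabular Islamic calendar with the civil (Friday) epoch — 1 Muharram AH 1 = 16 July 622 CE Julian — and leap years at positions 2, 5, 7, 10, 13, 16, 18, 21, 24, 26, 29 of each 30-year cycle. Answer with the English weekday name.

Tuesday

Equivalently 29 July 2313 Gregorian, JDN 2566075.
Since JDN mod 7 = 1 (0 = Monday), the day is Tuesday.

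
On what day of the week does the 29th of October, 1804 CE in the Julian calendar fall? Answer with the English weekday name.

Equivalently 10 November 1804 Gregorian, JDN 2380271.
2380271 ≡ 5 (mod 7); counting from Monday = 0 gives Saturday.

Saturday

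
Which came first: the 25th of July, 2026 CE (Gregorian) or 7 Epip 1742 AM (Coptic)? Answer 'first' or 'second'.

second

Converting both to JDN: 2461247 vs 2461236; the smaller is the second.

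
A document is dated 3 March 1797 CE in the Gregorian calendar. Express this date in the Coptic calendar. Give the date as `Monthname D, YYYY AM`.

Julian Day Number of the source date = 2377463.
Converting JDN 2377463 to the Coptic calendar gives 26 Meshir 1513 AM.

Meshir 26, 1513 AM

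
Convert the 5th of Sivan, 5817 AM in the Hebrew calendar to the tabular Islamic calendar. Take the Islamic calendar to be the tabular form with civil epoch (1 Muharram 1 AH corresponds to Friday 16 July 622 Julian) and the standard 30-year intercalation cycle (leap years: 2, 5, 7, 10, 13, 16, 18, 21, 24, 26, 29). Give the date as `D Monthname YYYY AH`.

Julian Day Number of the source date = 2472522.
Converting JDN 2472522 to the tabular Islamic calendar gives 4 Dhu al-Hijjah 1479 AH.

4 Dhu al-Hijjah 1479 AH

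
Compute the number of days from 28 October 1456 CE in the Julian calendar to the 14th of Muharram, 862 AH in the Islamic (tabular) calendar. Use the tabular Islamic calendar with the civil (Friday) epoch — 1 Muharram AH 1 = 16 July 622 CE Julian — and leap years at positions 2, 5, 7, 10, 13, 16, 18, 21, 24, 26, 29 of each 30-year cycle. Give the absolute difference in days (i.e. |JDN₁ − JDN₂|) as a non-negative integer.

400

JDN of the first date = 2253163.
JDN of the second date = 2253563.
|2253563 − 2253163| = 400.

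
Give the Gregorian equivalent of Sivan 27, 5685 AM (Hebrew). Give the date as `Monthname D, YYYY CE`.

June 19, 1925 CE

Julian Day Number of the source date = 2424321.
Converting JDN 2424321 to the Gregorian calendar gives 19 June 1925 CE.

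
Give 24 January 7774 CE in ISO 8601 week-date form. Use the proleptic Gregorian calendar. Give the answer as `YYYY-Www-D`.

The weekday is Monday (ISO weekday 1).
That Monday belongs to ISO week 4 of ISO year 7774.

7774-W04-1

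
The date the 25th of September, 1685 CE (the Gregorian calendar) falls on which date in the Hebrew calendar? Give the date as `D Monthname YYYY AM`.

Julian Day Number of the source date = 2336762.
Converting JDN 2336762 to the Hebrew calendar gives 26 Elul 5445 AM.

26 Elul 5445 AM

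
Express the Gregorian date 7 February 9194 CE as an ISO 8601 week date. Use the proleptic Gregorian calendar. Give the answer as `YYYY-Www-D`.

The weekday is Monday (ISO weekday 1).
That Monday belongs to ISO week 6 of ISO year 9194.

9194-W06-1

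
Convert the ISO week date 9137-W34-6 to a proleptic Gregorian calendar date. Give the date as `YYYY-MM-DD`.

ISO week 1 of 9137 is the week containing the first Thursday of 9137.
Week 34, day 6 (Saturday) lands on 9137-08-28.

9137-08-28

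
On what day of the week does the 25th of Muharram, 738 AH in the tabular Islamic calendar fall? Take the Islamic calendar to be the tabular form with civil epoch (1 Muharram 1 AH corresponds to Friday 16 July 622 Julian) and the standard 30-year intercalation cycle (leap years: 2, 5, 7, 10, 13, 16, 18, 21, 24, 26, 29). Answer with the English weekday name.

In the proleptic Gregorian calendar this is 31 August 1337 (JDN 2209632).
Since JDN mod 7 = 5 (0 = Monday), the day is Saturday.

Saturday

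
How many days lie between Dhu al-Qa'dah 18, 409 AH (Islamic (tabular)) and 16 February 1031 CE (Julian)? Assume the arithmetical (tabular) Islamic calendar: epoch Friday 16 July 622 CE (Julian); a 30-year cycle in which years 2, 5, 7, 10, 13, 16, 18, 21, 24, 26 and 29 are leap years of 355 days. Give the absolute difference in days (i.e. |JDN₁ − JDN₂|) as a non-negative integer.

First date → JDN 2093334; second date → JDN 2097677.
The interval is |2093334 − 2097677| = 4343 days.

4343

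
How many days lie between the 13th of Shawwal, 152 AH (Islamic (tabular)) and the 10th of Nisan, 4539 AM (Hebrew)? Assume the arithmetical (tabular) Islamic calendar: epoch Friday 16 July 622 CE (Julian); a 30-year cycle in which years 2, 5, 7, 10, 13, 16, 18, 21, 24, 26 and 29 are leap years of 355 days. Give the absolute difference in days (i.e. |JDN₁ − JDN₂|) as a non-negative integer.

First date → JDN 2002227; second date → JDN 2005678.
The interval is |2002227 − 2005678| = 3451 days.

3451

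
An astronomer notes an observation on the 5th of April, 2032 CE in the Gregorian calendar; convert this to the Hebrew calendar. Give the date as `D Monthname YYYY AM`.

24 Nisan 5792 AM

Julian Day Number of the source date = 2463328.
Converting JDN 2463328 to the Hebrew calendar gives 24 Nisan 5792 AM.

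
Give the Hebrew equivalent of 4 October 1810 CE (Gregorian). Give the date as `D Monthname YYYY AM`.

Julian Day Number of the source date = 2382425.
Converting JDN 2382425 to the Hebrew calendar gives 6 Tishrei 5571 AM.

6 Tishrei 5571 AM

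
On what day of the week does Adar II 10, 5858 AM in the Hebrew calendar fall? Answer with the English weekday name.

Friday

This is JDN 2487412 (14 March 2098 Gregorian).
2487412 ≡ 4 (mod 7); counting from Monday = 0 gives Friday.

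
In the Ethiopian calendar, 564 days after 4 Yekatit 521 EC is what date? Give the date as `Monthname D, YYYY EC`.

JDN of 4 Yekatit 521 EC = 1914304.
1914304 + 564 = 1914868.
JDN 1914868 in the Ethiopian calendar is Nehase 23, 522 EC.

Nehase 23, 522 EC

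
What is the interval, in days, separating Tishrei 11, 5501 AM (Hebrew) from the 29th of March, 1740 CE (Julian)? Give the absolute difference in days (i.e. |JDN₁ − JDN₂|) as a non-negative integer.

176

First date → JDN 2356857; second date → JDN 2356681.
The interval is |2356857 − 2356681| = 176 days.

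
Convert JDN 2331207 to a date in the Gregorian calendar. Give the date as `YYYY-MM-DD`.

Counting from JDN 2299161 = 15 Oct 1582 gives an offset of 32046 days.

1670-07-11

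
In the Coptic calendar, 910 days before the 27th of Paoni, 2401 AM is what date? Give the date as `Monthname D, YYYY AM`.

Koiak 28, 2399 AM

JDN of the 27th of Paoni, 2401 AM = 2701926.
2701926 − 910 = 2701016.
JDN 2701016 in the Coptic calendar is Koiak 28, 2399 AM.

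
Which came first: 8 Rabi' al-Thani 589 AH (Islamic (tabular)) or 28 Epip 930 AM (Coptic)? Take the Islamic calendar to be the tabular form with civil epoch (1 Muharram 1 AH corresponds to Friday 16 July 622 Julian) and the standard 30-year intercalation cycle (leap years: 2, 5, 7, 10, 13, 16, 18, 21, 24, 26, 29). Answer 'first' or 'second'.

The two dates have Julian Day Numbers 2156904 and 2164674 respectively.
Since 2156904 < 2164674, the first date comes first.

first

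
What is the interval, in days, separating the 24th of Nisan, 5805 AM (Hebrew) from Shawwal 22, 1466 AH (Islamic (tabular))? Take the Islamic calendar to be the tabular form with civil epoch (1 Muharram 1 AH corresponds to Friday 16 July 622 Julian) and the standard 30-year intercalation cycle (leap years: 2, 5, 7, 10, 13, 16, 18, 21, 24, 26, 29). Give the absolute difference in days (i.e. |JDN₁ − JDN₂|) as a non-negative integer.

208

JDN of the first date = 2468082.
JDN of the second date = 2467874.
|2467874 − 2468082| = 208.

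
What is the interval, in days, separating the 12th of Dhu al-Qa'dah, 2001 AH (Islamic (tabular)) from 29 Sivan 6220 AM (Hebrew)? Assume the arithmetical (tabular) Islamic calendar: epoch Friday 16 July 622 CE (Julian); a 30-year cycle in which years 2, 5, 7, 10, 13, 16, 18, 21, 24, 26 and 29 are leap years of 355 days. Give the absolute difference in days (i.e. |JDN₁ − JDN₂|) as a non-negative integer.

JDN of the first date = 2657479.
JDN of the second date = 2619726.
|2619726 − 2657479| = 37753.

37753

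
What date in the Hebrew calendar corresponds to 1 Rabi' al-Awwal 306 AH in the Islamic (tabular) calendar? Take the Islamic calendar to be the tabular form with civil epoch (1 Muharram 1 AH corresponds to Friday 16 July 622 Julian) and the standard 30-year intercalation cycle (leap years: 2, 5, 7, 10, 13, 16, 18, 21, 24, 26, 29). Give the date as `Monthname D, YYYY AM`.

Elul 1, 4678 AM

The source date corresponds to 17 August 918 in the proleptic Gregorian calendar (JDN 2056581).
That day falls on 1 Elul 4678 AM in the Hebrew calendar.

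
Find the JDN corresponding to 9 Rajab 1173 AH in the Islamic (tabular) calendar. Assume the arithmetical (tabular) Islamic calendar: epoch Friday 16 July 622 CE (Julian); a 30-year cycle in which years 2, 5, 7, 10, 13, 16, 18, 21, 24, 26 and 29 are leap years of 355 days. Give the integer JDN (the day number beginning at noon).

Equivalently 26 February 1760 (Gregorian).
JDN 2400001 is 17 November 1858 CE (Gregorian), MJD 0; the target day is −36058 days from there, so JDN = 2363943.

2363943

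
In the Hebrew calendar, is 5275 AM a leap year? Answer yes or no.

no

Hebrew year 5275 is year 12 of its 19-year Metonic cycle; leap years are at positions 3, 6, 8, 11, 14, 17, 19, so it is a common year (12 months).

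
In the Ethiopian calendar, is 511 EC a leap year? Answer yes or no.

yes

511 mod 4 = 3; in the Ethiopian calendar a year is leap when year mod 4 = 3, so it is a leap year.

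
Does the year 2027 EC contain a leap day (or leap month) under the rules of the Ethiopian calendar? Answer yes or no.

yes

2027 mod 4 = 3; in the Ethiopian calendar a year is leap when year mod 4 = 3, so it is a leap year.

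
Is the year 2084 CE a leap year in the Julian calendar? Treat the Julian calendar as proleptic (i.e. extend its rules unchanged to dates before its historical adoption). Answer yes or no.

2084 mod 4 = 0, so it is a leap year in the Julian calendar.

yes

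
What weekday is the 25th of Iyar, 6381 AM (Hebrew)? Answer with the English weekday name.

Thursday

In the Gregorian calendar this is 10 May 2621 (JDN 2678490).
2678490 ≡ 3 (mod 7); counting from Monday = 0 gives Thursday.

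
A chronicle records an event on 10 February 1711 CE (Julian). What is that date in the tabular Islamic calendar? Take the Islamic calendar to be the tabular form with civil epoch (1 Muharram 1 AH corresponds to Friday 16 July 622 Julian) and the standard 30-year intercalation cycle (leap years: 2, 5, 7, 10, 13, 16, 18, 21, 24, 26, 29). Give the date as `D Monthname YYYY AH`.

The source date corresponds to 21 February 1711 in the Gregorian calendar (JDN 2346041).
That day falls on 3 Muharram 1123 AH in the tabular Islamic calendar.

3 Muharram 1123 AH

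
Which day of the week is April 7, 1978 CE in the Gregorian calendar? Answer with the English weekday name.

Since JDN mod 7 = 4 (0 = Monday), the day is Friday.

Friday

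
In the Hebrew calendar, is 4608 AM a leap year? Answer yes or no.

Hebrew year 4608 is year 10 of its 19-year Metonic cycle; leap years are at positions 3, 6, 8, 11, 14, 17, 19, so it is a common year (12 months).

no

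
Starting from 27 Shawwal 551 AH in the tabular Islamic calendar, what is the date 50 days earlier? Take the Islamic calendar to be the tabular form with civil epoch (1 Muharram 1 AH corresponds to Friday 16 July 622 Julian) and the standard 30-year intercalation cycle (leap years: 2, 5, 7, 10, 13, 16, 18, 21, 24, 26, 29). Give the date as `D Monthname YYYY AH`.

Counting 50 days back from JDN 2143634 reaches JDN 2143584, which is 7 Ramadan 551 AH.

7 Ramadan 551 AH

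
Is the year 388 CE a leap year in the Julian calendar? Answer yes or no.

yes

388 mod 4 = 0, so it is a leap year in the Julian calendar.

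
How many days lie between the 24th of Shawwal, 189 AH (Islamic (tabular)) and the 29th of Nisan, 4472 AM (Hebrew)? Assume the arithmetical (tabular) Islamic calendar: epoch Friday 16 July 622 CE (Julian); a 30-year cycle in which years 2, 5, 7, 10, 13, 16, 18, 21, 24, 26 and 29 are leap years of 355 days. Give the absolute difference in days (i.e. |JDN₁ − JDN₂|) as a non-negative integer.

JDN of the first date = 2015350.
JDN of the second date = 1981216.
|1981216 − 2015350| = 34134.

34134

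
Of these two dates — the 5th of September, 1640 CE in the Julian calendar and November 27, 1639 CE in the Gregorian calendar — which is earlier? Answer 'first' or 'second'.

The two dates have Julian Day Numbers 2320316 and 2320023 respectively.
Since 2320023 < 2320316, the second date comes first.

second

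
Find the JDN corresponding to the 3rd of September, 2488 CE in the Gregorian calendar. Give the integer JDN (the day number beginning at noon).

2630030

JDN 2451545 is 1 January 2000 CE (Gregorian); the target day is +178485 days from there, so JDN = 2630030.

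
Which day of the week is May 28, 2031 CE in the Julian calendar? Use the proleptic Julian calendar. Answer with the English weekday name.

This is JDN 2463028 (10 June 2031 Gregorian).
JDN 2463028 mod 7 = 1, and JDN 0 was a Monday, so this is a Tuesday.

Tuesday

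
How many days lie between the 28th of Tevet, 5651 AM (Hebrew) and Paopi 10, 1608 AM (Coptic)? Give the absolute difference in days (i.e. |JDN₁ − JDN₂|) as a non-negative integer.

First date → JDN 2411741; second date → JDN 2412026.
The interval is |2411741 − 2412026| = 285 days.

285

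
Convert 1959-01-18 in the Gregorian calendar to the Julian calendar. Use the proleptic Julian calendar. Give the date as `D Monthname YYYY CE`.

For dates in this range the Gregorian date is 13 days ahead of the Julian.
18 January 1959 Gregorian − 13 days → 5 January 1959 Julian.

5 January 1959 CE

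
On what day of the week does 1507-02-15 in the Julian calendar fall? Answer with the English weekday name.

Equivalently 25 February 1507 Gregorian, JDN 2271535.
Since JDN mod 7 = 0 (0 = Monday), the day is Monday.

Monday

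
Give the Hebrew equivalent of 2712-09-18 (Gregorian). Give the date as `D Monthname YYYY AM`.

Julian Day Number of the source date = 2711858.
Converting JDN 2711858 to the Hebrew calendar gives 25 Elul 6472 AM.

25 Elul 6472 AM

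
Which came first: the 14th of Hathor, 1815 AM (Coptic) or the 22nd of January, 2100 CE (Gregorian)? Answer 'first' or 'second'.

The two dates have Julian Day Numbers 2487666 and 2488091 respectively.
Since 2487666 < 2488091, the first date comes first.

first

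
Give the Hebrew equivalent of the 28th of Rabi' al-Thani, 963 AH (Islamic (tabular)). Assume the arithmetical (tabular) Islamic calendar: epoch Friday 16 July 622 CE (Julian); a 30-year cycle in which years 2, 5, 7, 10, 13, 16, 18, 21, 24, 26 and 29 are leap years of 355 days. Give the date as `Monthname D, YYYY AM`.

Adar 29, 5316 AM

The source date corresponds to 21 March 1556 in the proleptic Gregorian calendar (JDN 2289457).
That day falls on 29 Adar 5316 AM in the Hebrew calendar.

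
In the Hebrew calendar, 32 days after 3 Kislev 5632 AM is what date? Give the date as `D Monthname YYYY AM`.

6 Tevet 5632 AM

JDN of 3 Kislev 5632 AM = 2404748.
2404748 + 32 = 2404780.
JDN 2404780 in the Hebrew calendar is 6 Tevet 5632 AM.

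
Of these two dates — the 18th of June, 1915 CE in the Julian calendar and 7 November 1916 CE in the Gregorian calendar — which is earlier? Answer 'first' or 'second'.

first

The two dates have Julian Day Numbers 2420680 and 2421175 respectively.
Since 2420680 < 2421175, the first date comes first.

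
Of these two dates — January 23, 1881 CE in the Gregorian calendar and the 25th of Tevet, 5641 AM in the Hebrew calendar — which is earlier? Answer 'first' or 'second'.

second

First date → JDN 2408104; second date → JDN 2408077.
JDN 2408077 < JDN 2408104, so the second date is earlier.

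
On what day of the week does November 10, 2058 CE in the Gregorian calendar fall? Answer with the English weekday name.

Sunday

Since JDN mod 7 = 6 (0 = Monday), the day is Sunday.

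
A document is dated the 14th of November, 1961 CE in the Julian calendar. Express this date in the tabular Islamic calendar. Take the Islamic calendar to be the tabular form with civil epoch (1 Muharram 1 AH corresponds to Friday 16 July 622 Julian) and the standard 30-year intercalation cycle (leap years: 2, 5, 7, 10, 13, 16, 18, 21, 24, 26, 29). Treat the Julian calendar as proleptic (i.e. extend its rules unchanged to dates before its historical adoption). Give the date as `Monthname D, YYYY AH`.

Jumada al-Thani 18, 1381 AH

Both dates share Julian Day Number 2437631; in the tabular Islamic calendar that is 18 Jumada al-Thani 1381 AH.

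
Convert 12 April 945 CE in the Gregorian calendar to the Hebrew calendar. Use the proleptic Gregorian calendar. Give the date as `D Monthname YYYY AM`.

Julian Day Number of the source date = 2066316.
Converting JDN 2066316 to the Hebrew calendar gives 21 Nisan 4705 AM.

21 Nisan 4705 AM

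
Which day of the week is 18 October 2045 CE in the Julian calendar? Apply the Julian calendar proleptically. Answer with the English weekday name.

Tuesday

Equivalently 31 October 2045 Gregorian, JDN 2468285.
2468285 ≡ 1 (mod 7); counting from Monday = 0 gives Tuesday.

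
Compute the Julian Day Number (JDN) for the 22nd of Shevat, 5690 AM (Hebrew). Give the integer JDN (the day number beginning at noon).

2426028

Equivalently 20 February 1930 (Gregorian).
JDN 2451545 is 1 January 2000 CE (Gregorian); the target day is −25517 days from there, so JDN = 2426028.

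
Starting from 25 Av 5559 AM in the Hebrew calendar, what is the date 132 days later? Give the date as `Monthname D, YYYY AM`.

Tevet 8, 5560 AM

Counting 132 days forward from JDN 2378369 reaches JDN 2378501, which is Tevet 8, 5560 AM.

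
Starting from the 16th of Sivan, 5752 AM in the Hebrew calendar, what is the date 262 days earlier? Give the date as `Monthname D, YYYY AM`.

JDN of the 16th of Sivan, 5752 AM = 2448791.
2448791 − 262 = 2448529.
JDN 2448529 in the Hebrew calendar is Tishrei 21, 5752 AM.

Tishrei 21, 5752 AM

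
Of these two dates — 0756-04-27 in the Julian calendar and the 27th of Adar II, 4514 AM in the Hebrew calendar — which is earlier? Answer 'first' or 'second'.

First date → JDN 1997304; second date → JDN 1996542.
JDN 1996542 < JDN 1997304, so the second date is earlier.

second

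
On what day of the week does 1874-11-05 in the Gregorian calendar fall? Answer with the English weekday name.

Thursday

JDN 2405833 mod 7 = 3, and JDN 0 was a Monday, so this is a Thursday.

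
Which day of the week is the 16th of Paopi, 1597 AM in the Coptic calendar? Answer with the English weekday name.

Monday

In the Gregorian calendar this is 25 October 1880 (JDN 2408014).
2408014 ≡ 0 (mod 7); counting from Monday = 0 gives Monday.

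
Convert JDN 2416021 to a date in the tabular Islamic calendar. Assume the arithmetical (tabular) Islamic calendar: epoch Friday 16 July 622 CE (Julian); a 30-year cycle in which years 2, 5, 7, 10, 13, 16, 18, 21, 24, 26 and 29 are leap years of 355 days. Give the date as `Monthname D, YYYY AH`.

The Gregorian equivalent of JDN 2416021 is 28 September 1902.
In the tabular Islamic calendar that day is Jumada al-Thani 24, 1320 AH.

Jumada al-Thani 24, 1320 AH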